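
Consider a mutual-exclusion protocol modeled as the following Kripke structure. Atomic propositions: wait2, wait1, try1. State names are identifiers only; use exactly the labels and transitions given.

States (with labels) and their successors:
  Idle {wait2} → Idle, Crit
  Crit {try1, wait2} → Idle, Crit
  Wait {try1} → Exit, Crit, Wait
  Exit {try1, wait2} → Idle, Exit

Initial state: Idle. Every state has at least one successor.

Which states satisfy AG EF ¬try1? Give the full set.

{Idle, Crit, Wait, Exit}

States satisfying EF ¬try1: {Idle, Crit, Wait, Exit}.
States satisfying AG EF ¬try1: {Idle, Crit, Wait, Exit}.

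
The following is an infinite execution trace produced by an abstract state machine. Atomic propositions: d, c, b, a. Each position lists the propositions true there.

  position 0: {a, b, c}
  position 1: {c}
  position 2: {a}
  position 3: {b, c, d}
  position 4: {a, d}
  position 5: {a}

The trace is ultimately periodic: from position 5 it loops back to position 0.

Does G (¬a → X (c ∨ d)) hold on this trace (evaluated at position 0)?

Violated

¬a → X (c ∨ d) must hold at every position from 0 onward. It fails at position 1, so G (¬a → X (c ∨ d)) is false.
Positions where ¬a holds: 1, 3.
Check X (c ∨ d) at each: 1→fails, 3→ok.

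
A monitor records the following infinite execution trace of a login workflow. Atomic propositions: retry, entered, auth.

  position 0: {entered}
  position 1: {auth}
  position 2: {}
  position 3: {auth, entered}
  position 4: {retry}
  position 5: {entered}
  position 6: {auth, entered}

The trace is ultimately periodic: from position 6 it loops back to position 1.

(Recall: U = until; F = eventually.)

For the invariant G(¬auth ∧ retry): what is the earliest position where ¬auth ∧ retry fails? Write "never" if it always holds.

At position 0 the labels are {entered}, so ¬auth ∧ retry is false there. This is the first violation.

0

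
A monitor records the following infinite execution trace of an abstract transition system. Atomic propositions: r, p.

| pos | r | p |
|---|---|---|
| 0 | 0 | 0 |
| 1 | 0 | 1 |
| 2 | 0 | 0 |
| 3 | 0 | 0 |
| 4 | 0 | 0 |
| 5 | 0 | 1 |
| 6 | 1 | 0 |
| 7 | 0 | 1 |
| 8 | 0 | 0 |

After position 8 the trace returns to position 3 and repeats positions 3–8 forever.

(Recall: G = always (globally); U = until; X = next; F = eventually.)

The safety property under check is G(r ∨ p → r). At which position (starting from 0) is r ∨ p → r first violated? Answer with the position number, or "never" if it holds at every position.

1

Check r ∨ p → r at each position in order: 0 ✓.
At position 1 the labels are {p}, so r ∨ p → r is false there. This is the first violation.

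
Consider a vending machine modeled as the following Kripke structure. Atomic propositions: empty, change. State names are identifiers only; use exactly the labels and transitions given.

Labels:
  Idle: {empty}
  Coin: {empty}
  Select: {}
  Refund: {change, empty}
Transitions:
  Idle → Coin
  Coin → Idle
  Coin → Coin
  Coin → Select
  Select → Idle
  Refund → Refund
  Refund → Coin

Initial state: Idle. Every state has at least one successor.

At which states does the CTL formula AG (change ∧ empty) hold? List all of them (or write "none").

none

States satisfying change ∧ empty: {Refund}.
States satisfying AG (change ∧ empty): ∅.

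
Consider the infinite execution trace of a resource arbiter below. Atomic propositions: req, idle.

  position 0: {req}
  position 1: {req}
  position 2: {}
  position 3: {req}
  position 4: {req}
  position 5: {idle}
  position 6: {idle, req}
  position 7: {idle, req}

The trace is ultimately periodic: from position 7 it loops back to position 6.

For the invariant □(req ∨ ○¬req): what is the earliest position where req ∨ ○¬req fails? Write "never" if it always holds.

Check req ∨ ○¬req at each position in order: 0 ✓, 1 ✓.
At position 2 the labels are {} and the next position 3 has {req}, so req ∨ ○¬req is false there. This is the first violation.

2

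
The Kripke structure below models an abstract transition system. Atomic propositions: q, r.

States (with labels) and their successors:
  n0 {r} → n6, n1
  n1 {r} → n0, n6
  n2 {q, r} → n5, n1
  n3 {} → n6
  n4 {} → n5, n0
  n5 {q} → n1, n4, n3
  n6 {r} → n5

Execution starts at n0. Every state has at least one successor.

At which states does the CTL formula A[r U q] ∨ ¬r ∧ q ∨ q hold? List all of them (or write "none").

States satisfying r: {n0, n1, n2, n6}.
States satisfying q: {n2, n5}.
States satisfying A[r U q]: {n2, n5, n6}.
States satisfying ¬r: {n3, n4, n5}.
States satisfying ¬r ∧ q: {n5}.
States satisfying ¬r ∧ q ∨ q: {n2, n5}.
States satisfying A[r U q] ∨ ¬r ∧ q ∨ q: {n2, n5, n6}.

{n2, n5, n6}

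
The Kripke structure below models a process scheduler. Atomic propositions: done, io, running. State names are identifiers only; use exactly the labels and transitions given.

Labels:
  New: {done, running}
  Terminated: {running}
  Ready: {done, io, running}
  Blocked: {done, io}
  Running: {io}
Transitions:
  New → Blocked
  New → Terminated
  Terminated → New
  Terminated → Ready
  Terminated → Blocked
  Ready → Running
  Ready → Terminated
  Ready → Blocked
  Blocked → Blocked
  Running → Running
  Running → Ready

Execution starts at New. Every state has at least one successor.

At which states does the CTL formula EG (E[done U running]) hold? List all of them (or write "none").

States satisfying E[done U running]: {New, Terminated, Ready}.
States satisfying EG (E[done U running]): {New, Terminated, Ready}.

{New, Terminated, Ready}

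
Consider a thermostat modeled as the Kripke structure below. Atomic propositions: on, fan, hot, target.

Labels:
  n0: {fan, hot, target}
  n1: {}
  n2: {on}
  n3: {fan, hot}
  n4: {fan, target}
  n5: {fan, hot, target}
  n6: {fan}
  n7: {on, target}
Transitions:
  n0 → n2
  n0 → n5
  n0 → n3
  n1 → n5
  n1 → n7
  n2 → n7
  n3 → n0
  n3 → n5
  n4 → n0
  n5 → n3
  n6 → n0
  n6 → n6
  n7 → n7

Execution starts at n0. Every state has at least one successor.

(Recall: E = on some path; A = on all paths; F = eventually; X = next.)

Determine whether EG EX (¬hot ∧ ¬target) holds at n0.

States satisfying EX (¬hot ∧ ¬target): {n0, n6}.
States satisfying EG EX (¬hot ∧ ¬target): {n6}.
No suitable path/successor from n0 witnesses the formula.
n0 ∉ Sat(EG EX (¬hot ∧ ¬target)).

Violated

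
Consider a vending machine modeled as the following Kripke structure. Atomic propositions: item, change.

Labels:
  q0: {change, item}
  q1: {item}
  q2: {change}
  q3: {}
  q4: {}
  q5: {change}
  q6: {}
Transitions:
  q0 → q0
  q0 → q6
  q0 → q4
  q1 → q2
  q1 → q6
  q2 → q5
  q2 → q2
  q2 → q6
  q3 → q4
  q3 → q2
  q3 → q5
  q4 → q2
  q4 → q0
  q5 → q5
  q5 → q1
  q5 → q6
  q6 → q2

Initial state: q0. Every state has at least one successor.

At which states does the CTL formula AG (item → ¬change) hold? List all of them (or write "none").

States satisfying item → ¬change: {q1, q2, q3, q4, q5, q6}.
States satisfying AG (item → ¬change): {q1, q2, q5, q6}.

{q1, q2, q5, q6}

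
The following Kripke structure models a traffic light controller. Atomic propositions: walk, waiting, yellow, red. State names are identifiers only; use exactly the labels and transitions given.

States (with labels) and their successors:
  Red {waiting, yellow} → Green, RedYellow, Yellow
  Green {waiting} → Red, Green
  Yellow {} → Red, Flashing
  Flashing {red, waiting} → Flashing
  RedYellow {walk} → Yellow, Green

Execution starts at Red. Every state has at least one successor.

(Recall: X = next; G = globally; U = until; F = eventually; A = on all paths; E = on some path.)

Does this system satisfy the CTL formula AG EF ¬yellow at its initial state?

Yes

States satisfying EF ¬yellow: {Red, Green, Yellow, Flashing, RedYellow}.
States satisfying AG EF ¬yellow: {Red, Green, Yellow, Flashing, RedYellow}.
Every state reachable from Red satisfies EF ¬yellow.
Red ∈ Sat(AG EF ¬yellow).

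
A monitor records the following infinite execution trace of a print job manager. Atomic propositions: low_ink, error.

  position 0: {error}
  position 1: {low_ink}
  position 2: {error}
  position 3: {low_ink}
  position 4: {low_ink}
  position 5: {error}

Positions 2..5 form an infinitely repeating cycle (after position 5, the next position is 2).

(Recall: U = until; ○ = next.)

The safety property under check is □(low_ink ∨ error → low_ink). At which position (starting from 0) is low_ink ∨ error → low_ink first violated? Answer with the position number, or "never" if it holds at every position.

At position 0 the labels are {error}, so low_ink ∨ error → low_ink is false there. This is the first violation.

0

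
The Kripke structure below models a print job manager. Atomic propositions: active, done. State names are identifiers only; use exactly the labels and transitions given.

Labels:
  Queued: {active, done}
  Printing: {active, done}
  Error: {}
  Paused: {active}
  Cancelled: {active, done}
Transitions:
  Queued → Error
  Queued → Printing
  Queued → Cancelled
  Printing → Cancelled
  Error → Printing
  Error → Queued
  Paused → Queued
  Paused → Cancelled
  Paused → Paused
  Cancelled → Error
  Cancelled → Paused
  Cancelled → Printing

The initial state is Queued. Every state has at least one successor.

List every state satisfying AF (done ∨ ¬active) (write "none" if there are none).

{Queued, Printing, Error, Cancelled}

States satisfying done ∨ ¬active: {Queued, Printing, Error, Cancelled}.
States satisfying AF (done ∨ ¬active): {Queued, Printing, Error, Cancelled}.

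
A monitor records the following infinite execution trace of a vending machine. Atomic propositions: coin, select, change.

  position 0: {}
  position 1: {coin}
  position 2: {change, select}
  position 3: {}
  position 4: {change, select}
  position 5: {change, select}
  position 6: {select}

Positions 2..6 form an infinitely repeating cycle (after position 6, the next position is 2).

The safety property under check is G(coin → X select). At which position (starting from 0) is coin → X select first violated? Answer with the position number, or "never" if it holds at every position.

coin → X select holds at every position 0..6, and those are all the positions the trace ever visits, so the invariant G(coin → X select) is never violated.

never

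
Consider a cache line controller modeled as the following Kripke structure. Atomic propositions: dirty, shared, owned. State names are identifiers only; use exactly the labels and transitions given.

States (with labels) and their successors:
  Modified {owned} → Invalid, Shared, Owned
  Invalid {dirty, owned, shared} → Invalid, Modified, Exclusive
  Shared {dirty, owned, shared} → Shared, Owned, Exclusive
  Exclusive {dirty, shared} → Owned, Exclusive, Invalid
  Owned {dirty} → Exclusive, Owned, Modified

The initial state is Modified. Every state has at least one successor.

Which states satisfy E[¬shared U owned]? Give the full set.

States satisfying ¬shared: {Modified, Owned}.
States satisfying owned: {Modified, Invalid, Shared}.
States satisfying E[¬shared U owned]: {Modified, Invalid, Shared, Owned}.

{Modified, Invalid, Shared, Owned}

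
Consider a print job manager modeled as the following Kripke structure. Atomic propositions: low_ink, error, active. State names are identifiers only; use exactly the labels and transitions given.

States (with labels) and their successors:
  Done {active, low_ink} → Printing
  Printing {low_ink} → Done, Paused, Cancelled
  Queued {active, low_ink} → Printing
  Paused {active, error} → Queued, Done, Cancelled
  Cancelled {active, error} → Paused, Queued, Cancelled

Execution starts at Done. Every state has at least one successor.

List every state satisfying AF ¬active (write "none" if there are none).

States satisfying ¬active: {Printing}.
States satisfying AF ¬active: {Done, Printing, Queued}.

{Done, Printing, Queued}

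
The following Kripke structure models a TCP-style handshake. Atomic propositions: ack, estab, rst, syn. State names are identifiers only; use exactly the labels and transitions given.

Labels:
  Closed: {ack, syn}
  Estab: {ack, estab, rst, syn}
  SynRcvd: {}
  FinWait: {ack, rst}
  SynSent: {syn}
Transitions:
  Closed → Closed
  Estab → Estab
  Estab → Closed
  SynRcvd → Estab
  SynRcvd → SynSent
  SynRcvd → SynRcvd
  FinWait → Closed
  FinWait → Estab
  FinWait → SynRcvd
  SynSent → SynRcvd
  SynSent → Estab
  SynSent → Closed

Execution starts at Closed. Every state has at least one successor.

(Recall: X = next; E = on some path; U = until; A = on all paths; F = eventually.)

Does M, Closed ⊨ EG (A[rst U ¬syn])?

States satisfying A[rst U ¬syn]: {SynRcvd, FinWait}.
States satisfying EG (A[rst U ¬syn]): {SynRcvd, FinWait}.
No suitable path/successor from Closed witnesses the formula.
Closed ∉ Sat(EG (A[rst U ¬syn])).

No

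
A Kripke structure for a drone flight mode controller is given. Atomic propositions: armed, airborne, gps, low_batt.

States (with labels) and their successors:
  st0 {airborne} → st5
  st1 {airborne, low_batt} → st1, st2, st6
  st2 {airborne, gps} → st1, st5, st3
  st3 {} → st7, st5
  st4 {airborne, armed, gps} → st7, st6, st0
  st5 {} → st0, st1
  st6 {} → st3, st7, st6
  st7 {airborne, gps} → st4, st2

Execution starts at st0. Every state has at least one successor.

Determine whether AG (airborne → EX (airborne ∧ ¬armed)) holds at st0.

Does not hold

States satisfying airborne → EX (airborne ∧ ¬armed): {st1, st2, st3, st4, st5, st6, st7}.
States satisfying AG (airborne → EX (airborne ∧ ¬armed)): ∅.
st0 is reachable from st0 and violates airborne → EX (airborne ∧ ¬armed), so AG fails at st0.
st0 ∉ Sat(AG (airborne → EX (airborne ∧ ¬armed))).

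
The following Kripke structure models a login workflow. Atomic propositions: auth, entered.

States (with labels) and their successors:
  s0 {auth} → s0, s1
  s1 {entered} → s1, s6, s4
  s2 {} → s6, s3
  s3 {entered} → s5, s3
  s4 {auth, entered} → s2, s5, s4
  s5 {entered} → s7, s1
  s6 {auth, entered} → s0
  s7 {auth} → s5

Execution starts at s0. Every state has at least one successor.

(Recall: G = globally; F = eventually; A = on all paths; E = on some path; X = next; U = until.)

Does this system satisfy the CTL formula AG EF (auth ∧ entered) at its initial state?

States satisfying EF (auth ∧ entered): {s0, s1, s2, s3, s4, s5, s6, s7}.
States satisfying AG EF (auth ∧ entered): {s0, s1, s2, s3, s4, s5, s6, s7}.
Every state reachable from s0 satisfies EF (auth ∧ entered).
s0 ∈ Sat(AG EF (auth ∧ entered)).

Holds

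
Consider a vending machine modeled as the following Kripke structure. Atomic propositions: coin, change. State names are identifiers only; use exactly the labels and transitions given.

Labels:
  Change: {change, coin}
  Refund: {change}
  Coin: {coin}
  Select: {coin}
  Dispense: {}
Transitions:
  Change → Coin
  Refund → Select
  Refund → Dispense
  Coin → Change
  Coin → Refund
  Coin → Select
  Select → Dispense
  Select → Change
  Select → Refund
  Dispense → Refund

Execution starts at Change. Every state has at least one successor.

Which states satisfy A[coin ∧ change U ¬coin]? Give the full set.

States satisfying coin ∧ change: {Change}.
States satisfying ¬coin: {Refund, Dispense}.
States satisfying A[coin ∧ change U ¬coin]: {Refund, Dispense}.

{Refund, Dispense}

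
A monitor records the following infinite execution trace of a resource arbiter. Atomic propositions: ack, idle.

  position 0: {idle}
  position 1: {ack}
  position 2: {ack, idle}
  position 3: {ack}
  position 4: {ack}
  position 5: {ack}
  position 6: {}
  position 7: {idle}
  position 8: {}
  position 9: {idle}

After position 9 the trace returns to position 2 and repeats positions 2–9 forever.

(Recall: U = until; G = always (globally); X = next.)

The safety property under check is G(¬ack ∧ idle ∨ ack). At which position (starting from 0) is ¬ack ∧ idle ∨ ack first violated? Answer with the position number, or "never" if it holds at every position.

Check ¬ack ∧ idle ∨ ack at each position in order: 0 ✓, 1 ✓, 2 ✓, 3 ✓, 4 ✓, 5 ✓.
At position 6 the labels are {}, so ¬ack ∧ idle ∨ ack is false there. This is the first violation.

6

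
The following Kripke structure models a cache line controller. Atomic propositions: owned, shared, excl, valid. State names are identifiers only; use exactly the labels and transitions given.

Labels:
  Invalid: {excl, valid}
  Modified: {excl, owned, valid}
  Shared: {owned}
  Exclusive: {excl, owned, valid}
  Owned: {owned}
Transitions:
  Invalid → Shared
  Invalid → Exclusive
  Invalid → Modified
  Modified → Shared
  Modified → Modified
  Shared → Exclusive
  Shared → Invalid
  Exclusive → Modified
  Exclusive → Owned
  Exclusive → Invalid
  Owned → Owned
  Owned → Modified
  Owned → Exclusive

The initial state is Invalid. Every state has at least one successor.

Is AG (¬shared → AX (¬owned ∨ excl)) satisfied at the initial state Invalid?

States satisfying ¬shared → AX (¬owned ∨ excl): {Shared}.
States satisfying AG (¬shared → AX (¬owned ∨ excl)): ∅.
Exclusive is reachable from Invalid and violates ¬shared → AX (¬owned ∨ excl), so AG fails at Invalid.
Invalid ∉ Sat(AG (¬shared → AX (¬owned ∨ excl))).

No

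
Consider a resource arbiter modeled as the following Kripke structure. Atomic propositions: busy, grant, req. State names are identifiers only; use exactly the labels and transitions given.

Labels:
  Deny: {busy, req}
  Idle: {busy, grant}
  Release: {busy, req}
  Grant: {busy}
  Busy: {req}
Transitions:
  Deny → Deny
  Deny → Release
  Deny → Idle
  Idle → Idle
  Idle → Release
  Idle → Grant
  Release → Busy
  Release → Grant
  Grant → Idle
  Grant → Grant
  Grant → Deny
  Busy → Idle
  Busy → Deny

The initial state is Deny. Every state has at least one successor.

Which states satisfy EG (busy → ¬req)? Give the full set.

States satisfying busy → ¬req: {Idle, Grant, Busy}.
States satisfying EG (busy → ¬req): {Idle, Grant, Busy}.

{Idle, Grant, Busy}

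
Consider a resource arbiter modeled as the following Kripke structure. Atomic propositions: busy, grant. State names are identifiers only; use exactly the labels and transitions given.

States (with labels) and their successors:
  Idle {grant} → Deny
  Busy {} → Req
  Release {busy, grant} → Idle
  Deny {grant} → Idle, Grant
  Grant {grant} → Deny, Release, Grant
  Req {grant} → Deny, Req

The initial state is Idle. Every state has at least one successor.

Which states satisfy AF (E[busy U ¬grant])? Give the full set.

{Busy}

States satisfying E[busy U ¬grant]: {Busy}.
States satisfying AF (E[busy U ¬grant]): {Busy}.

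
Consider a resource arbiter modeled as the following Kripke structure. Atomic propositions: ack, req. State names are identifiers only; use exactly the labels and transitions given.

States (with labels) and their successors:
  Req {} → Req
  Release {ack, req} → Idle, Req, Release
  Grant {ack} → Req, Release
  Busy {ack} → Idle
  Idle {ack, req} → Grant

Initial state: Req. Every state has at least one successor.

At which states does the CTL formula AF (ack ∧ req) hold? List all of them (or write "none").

States satisfying ack ∧ req: {Release, Idle}.
States satisfying AF (ack ∧ req): {Release, Busy, Idle}.

{Release, Busy, Idle}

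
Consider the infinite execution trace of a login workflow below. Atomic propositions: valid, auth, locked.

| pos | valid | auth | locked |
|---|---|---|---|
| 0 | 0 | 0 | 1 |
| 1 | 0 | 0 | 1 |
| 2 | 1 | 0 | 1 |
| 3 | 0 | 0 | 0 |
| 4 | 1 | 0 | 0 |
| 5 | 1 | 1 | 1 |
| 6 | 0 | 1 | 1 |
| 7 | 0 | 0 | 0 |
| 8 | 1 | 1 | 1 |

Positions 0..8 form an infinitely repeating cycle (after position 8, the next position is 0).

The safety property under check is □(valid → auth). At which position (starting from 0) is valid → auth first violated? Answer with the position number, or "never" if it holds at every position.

2

Check valid → auth at each position in order: 0 ✓, 1 ✓.
At position 2 the labels are {locked, valid}, so valid → auth is false there. This is the first violation.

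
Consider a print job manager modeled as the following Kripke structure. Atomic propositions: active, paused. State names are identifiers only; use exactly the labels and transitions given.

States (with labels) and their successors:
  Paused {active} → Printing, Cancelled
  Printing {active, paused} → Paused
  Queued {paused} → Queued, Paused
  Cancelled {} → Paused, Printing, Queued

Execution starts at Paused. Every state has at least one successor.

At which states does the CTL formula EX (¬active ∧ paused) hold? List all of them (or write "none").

{Queued, Cancelled}

States satisfying ¬active ∧ paused: {Queued}.
States satisfying EX (¬active ∧ paused): {Queued, Cancelled}.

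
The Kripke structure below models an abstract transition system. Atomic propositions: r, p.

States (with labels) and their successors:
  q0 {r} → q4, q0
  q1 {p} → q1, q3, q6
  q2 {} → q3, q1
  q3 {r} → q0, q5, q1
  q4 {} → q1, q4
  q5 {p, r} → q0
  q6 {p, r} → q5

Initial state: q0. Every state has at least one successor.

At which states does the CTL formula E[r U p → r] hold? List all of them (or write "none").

States satisfying r: {q0, q3, q5, q6}.
States satisfying p → r: {q0, q2, q3, q4, q5, q6}.
States satisfying E[r U p → r]: {q0, q2, q3, q4, q5, q6}.

{q0, q2, q3, q4, q5, q6}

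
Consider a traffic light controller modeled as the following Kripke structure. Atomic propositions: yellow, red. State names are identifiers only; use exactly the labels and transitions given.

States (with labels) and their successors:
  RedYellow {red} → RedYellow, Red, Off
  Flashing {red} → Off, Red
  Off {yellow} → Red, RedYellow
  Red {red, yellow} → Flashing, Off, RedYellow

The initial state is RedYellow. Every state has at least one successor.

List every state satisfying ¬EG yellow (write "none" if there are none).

{RedYellow, Flashing}

States satisfying yellow: {Off, Red}.
States satisfying EG yellow: {Off, Red}.
States satisfying ¬EG yellow: {RedYellow, Flashing}.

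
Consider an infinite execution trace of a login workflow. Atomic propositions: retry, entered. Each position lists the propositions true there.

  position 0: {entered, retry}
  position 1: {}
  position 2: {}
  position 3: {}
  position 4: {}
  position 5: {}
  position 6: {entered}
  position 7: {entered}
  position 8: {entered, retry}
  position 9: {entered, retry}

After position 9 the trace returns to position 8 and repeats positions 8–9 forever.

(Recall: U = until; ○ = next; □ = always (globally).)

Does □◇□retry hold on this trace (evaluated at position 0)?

◇□retry holds at every position 0..9, and those are all positions ever visited, so □◇□retry holds.

Holds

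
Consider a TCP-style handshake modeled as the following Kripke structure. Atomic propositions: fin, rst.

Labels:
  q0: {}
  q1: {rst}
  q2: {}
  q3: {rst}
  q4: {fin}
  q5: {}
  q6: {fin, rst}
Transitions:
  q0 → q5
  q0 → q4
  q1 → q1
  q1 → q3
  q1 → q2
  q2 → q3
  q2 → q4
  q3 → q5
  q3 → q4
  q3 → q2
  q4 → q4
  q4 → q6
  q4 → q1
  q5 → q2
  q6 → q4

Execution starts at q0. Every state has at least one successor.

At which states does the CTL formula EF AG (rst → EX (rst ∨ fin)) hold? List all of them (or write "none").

{q0, q1, q2, q3, q4, q5, q6}

States satisfying AG (rst → EX (rst ∨ fin)): {q0, q1, q2, q3, q4, q5, q6}.
States satisfying EF AG (rst → EX (rst ∨ fin)): {q0, q1, q2, q3, q4, q5, q6}.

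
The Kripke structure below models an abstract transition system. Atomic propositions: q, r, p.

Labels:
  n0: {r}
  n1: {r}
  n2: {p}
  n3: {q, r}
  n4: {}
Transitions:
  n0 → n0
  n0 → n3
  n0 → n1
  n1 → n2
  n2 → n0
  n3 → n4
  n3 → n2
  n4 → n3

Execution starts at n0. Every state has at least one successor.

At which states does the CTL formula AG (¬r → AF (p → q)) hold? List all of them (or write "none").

States satisfying ¬r → AF (p → q): {n0, n1, n2, n3, n4}.
States satisfying AG (¬r → AF (p → q)): {n0, n1, n2, n3, n4}.

{n0, n1, n2, n3, n4}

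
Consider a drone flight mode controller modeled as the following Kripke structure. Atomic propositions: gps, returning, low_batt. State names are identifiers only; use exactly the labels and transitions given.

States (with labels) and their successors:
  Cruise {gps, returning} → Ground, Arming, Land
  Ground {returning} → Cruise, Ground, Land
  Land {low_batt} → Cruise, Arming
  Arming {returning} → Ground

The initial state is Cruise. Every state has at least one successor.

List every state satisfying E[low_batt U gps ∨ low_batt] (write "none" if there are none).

{Cruise, Land}

States satisfying low_batt: {Land}.
States satisfying gps ∨ low_batt: {Cruise, Land}.
States satisfying E[low_batt U gps ∨ low_batt]: {Cruise, Land}.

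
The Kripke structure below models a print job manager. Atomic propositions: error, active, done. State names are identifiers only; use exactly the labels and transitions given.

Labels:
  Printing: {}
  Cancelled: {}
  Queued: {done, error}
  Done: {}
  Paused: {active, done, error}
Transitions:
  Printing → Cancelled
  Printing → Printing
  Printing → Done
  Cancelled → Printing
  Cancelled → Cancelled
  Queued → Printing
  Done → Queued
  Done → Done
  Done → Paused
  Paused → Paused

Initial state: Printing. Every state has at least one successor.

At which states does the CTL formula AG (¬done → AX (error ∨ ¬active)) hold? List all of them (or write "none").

States satisfying ¬done → AX (error ∨ ¬active): {Printing, Cancelled, Queued, Done, Paused}.
States satisfying AG (¬done → AX (error ∨ ¬active)): {Printing, Cancelled, Queued, Done, Paused}.

{Printing, Cancelled, Queued, Done, Paused}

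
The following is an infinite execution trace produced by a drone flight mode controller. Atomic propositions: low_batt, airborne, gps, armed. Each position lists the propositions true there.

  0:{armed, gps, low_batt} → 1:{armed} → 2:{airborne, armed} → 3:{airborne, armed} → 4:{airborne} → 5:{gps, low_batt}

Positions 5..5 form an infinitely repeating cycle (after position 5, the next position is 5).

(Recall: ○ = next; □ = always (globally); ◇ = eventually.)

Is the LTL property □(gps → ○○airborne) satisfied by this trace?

Violated

gps → ○○airborne must hold at every position from 0 onward. It fails at position 5, so □(gps → ○○airborne) is false.
Positions where gps holds: 0, 5.
Check ○○airborne at each: 0→ok, 5→fails.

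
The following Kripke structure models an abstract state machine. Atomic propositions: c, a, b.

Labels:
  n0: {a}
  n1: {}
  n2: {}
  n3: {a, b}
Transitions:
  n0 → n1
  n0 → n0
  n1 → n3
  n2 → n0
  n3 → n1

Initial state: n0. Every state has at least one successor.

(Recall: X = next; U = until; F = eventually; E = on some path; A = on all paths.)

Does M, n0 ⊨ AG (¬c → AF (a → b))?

Does not hold

States satisfying ¬c → AF (a → b): {n1, n2, n3}.
States satisfying AG (¬c → AF (a → b)): {n1, n3}.
n0 is reachable from n0 and violates ¬c → AF (a → b), so AG fails at n0.
n0 ∉ Sat(AG (¬c → AF (a → b))).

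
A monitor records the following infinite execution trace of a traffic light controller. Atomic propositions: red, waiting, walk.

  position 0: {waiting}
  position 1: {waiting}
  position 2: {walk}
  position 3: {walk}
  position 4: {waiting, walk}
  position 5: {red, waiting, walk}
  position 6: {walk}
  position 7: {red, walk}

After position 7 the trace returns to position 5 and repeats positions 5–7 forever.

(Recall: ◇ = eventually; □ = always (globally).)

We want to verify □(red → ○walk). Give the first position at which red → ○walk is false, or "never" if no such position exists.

red → ○walk holds at every position 0..7, and those are all the positions the trace ever visits, so the invariant □(red → ○walk) is never violated.

never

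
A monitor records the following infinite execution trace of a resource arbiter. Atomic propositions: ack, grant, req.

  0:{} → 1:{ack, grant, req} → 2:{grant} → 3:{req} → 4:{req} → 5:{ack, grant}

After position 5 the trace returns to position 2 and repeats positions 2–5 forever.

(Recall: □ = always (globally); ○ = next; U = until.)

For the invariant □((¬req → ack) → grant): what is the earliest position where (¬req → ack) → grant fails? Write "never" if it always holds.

Check (¬req → ack) → grant at each position in order: 0 ✓, 1 ✓, 2 ✓.
At position 3 the labels are {req}, so (¬req → ack) → grant is false there. This is the first violation.

3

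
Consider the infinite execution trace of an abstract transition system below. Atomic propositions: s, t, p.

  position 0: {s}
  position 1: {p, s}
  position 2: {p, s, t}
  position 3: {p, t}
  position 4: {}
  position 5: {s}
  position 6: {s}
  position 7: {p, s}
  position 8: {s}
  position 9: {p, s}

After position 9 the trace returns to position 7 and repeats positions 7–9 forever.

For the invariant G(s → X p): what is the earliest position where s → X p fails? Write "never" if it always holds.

Check s → X p at each position in order: 0 ✓, 1 ✓, 2 ✓, 3 ✓, 4 ✓.
At position 5 the labels are {s} and the next position 6 has {s}, so s → X p is false there. This is the first violation.

5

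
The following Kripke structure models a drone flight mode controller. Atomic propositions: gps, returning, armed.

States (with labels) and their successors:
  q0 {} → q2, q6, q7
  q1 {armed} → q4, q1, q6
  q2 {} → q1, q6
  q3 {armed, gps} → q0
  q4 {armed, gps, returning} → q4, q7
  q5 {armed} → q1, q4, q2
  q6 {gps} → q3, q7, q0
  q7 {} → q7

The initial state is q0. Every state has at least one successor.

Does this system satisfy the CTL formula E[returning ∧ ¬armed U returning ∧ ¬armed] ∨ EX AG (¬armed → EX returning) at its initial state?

No

States satisfying returning ∧ ¬armed: ∅.
States satisfying E[returning ∧ ¬armed U returning ∧ ¬armed]: ∅.
States satisfying AG (¬armed → EX returning): ∅.
States satisfying EX AG (¬armed → EX returning): ∅.
States satisfying E[returning ∧ ¬armed U returning ∧ ¬armed] ∨ EX AG (¬armed → EX returning): ∅.
q0 ∉ Sat(E[returning ∧ ¬armed U returning ∧ ¬armed] ∨ EX AG (¬armed → EX returning)).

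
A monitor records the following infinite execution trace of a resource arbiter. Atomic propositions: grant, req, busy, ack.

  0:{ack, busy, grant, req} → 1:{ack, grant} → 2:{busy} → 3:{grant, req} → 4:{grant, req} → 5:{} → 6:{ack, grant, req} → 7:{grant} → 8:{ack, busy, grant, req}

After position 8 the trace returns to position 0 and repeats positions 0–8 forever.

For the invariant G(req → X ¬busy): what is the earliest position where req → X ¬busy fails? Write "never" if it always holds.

Check req → X ¬busy at each position in order: 0 ✓, 1 ✓, 2 ✓, 3 ✓, 4 ✓, 5 ✓, 6 ✓, 7 ✓.
At position 8 the labels are {ack, busy, grant, req} and the next position 0 has {ack, busy, grant, req}, so req → X ¬busy is false there. This is the first violation.

8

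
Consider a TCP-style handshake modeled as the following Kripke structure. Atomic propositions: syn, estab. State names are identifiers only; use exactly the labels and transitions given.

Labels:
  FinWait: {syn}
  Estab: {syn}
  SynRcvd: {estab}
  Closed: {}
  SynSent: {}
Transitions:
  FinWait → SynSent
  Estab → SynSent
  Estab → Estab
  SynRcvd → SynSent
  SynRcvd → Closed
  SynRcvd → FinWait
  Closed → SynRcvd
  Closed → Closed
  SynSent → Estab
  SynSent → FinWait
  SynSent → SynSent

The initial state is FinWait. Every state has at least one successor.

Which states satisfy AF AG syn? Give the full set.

none

States satisfying AG syn: ∅.
States satisfying AF AG syn: ∅.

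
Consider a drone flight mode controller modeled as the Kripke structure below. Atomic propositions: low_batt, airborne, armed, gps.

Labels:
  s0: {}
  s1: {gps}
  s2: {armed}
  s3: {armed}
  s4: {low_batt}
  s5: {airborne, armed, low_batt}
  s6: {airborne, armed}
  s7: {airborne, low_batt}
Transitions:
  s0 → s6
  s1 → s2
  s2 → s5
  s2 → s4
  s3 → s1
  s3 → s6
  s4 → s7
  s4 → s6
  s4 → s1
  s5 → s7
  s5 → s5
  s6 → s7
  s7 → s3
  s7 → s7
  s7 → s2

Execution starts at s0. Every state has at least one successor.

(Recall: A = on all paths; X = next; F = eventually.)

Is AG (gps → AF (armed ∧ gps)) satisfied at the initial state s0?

States satisfying gps → AF (armed ∧ gps): {s0, s2, s3, s4, s5, s6, s7}.
States satisfying AG (gps → AF (armed ∧ gps)): ∅.
s1 is reachable from s0 and violates gps → AF (armed ∧ gps), so AG fails at s0.
s0 ∉ Sat(AG (gps → AF (armed ∧ gps))).

Does not hold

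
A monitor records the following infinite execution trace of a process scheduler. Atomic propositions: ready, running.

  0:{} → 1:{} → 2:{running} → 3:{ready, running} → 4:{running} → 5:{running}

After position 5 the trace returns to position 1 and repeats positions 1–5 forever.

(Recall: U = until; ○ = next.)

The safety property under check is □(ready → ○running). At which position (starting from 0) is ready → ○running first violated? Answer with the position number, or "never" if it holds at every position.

never

ready → ○running holds at every position 0..5, and those are all the positions the trace ever visits, so the invariant □(ready → ○running) is never violated.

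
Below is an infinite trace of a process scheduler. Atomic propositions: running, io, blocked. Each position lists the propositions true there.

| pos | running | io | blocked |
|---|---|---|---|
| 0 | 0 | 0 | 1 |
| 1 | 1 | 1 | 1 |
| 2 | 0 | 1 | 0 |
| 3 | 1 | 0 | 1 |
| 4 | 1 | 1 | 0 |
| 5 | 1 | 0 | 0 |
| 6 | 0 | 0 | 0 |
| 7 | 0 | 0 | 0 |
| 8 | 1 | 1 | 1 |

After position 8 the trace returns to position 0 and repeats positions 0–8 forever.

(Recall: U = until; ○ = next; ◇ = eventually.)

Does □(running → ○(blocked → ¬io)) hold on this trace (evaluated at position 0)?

Yes

running → ○(blocked → ¬io) holds at every position 0..8, and those are all positions ever visited, so □(running → ○(blocked → ¬io)) holds.
Positions where running holds: 1, 3, 4, 5, 8.
Check ○(blocked → ¬io) at each: 1→ok, 3→ok, 4→ok, 5→ok, 8→ok.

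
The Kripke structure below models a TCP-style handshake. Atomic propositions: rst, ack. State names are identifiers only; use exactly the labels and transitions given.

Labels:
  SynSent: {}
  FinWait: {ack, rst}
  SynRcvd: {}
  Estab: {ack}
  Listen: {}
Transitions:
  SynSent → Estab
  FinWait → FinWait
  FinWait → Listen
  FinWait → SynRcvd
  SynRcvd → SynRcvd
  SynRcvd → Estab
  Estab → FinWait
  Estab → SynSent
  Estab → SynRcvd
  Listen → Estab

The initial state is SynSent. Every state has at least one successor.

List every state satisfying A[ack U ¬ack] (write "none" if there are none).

States satisfying ack: {FinWait, Estab}.
States satisfying ¬ack: {SynSent, SynRcvd, Listen}.
States satisfying A[ack U ¬ack]: {SynSent, SynRcvd, Listen}.

{SynSent, SynRcvd, Listen}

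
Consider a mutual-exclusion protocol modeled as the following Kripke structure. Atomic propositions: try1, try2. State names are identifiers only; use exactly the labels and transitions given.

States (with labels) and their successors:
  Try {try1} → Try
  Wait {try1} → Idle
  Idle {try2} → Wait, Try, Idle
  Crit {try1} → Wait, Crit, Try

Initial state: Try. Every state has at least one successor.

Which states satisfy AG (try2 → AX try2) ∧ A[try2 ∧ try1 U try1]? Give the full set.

States satisfying try2 → AX try2: {Try, Wait, Crit}.
States satisfying AG (try2 → AX try2): {Try}.
States satisfying try2 ∧ try1: ∅.
States satisfying try1: {Try, Wait, Crit}.
States satisfying A[try2 ∧ try1 U try1]: {Try, Wait, Crit}.
States satisfying AG (try2 → AX try2) ∧ A[try2 ∧ try1 U try1]: {Try}.

{Try}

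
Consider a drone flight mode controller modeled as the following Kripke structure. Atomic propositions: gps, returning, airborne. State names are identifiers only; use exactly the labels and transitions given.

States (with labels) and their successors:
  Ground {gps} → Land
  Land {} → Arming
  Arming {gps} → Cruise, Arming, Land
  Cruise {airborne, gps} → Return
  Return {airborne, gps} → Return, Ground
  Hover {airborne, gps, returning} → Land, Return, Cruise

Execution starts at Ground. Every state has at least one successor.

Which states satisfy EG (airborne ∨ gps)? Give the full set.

States satisfying airborne ∨ gps: {Ground, Arming, Cruise, Return, Hover}.
States satisfying EG (airborne ∨ gps): {Arming, Cruise, Return, Hover}.

{Arming, Cruise, Return, Hover}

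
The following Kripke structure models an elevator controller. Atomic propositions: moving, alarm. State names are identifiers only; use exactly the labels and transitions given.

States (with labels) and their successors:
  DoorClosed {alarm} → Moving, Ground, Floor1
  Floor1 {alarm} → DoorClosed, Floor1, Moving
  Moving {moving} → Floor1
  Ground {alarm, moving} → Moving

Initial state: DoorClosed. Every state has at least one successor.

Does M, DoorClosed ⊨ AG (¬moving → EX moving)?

States satisfying ¬moving → EX moving: {DoorClosed, Floor1, Moving, Ground}.
States satisfying AG (¬moving → EX moving): {DoorClosed, Floor1, Moving, Ground}.
Every state reachable from DoorClosed satisfies ¬moving → EX moving.
DoorClosed ∈ Sat(AG (¬moving → EX moving)).

Holds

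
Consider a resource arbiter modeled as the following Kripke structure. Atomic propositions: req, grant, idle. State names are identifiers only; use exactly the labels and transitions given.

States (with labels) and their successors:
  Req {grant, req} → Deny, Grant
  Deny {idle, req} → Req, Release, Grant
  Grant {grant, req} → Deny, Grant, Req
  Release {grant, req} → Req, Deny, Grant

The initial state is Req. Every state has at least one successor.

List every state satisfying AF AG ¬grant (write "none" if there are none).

none

States satisfying AG ¬grant: ∅.
States satisfying AF AG ¬grant: ∅.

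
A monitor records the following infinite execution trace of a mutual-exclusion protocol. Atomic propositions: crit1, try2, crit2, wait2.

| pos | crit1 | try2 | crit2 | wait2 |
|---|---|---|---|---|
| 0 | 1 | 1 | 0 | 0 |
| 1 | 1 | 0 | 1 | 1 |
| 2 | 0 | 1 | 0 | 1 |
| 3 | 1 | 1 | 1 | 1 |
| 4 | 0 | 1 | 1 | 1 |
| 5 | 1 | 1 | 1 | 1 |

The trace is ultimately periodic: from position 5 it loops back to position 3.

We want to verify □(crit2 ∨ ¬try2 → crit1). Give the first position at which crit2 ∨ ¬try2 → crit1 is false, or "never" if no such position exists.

4

Check crit2 ∨ ¬try2 → crit1 at each position in order: 0 ✓, 1 ✓, 2 ✓, 3 ✓.
At position 4 the labels are {crit2, try2, wait2}, so crit2 ∨ ¬try2 → crit1 is false there. This is the first violation.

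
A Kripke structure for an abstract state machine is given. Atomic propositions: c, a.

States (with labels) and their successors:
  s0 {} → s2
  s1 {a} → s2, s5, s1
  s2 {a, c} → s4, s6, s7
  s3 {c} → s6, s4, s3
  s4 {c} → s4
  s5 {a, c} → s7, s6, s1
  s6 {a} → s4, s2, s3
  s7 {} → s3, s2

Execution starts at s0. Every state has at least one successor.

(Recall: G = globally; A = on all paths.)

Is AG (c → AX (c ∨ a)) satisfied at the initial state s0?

No

States satisfying c → AX (c ∨ a): {s0, s1, s3, s4, s6, s7}.
States satisfying AG (c → AX (c ∨ a)): {s4}.
s2 is reachable from s0 and violates c → AX (c ∨ a), so AG fails at s0.
s0 ∉ Sat(AG (c → AX (c ∨ a))).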